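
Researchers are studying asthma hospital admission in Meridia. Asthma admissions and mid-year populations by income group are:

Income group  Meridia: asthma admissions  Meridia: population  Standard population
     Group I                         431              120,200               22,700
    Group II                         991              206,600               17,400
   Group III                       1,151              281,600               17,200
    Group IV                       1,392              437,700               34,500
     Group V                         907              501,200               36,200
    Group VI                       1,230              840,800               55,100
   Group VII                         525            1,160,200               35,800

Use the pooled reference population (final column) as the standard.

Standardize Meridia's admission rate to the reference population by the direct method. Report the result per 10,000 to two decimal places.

23.17

Income-specific rates per 10,000 for Meridia: 35.86, 47.97, 40.87, 31.80, 18.10, 14.63, 4.53.
Standard total = 218,900; weights = 0.1037, 0.0795, 0.0786, 0.1576, 0.1654, 0.2517, 0.1635.
Standardized rate: 0.1037×35.86 + 0.0795×47.97 + 0.0786×40.87 + 0.1576×31.80 + 0.1654×18.10 + 0.2517×14.63 + 0.1635×4.53 = 23.1701 per 10,000.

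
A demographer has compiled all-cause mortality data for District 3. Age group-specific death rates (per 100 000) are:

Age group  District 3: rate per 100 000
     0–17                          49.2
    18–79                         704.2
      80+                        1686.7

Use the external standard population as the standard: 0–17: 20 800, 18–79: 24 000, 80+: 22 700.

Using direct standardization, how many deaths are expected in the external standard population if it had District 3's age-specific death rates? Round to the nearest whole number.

562

Expected deaths = Σ (standard pop × age-specific rate ÷ 100 000)
= 20 800×49.2/100 000 + 24 000×704.2/100 000 + 22 700×1686.7/100 000
= 10.23 + 169.01 + 382.88 = 562.12.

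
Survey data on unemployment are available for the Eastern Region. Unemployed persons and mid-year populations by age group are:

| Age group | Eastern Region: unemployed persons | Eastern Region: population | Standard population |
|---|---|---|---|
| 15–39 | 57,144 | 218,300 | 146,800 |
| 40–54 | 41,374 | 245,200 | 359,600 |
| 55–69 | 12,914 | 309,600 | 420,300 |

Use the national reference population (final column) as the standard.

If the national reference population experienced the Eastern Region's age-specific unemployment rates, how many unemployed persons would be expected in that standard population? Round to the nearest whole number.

Age-specific rates per 1,000 for the Eastern Region: 261.768, 168.736, 41.712.
Expected unemployed persons = Σ (standard pop × age-specific rate ÷ 1,000)
= 146,800×261.768/1,000 + 359,600×168.736/1,000 + 420,300×41.712/1,000
= 38427.57 + 60677.37 + 17531.51 = 116636.45.

116636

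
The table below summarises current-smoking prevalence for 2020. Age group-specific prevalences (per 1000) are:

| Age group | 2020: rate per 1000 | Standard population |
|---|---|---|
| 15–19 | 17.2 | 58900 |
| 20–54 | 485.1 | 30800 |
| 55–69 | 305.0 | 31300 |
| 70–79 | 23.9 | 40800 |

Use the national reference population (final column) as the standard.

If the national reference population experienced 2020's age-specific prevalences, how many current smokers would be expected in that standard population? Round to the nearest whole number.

26476

Expected current smokers = Σ (standard pop × age-specific rate ÷ 1000)
= 58900×17.2/1000 + 30800×485.1/1000 + 31300×305.0/1000 + 40800×23.9/1000
= 1013.08 + 14941.08 + 9546.50 + 975.12 = 26475.78.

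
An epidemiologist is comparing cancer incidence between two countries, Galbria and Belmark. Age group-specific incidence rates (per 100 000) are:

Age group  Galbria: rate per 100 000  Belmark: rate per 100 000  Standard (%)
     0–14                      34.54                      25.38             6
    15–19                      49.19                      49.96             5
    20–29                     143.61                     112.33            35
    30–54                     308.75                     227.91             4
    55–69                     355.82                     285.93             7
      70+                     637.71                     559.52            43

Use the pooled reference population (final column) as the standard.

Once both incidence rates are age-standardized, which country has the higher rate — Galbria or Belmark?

Standard weights: 0.06, 0.05, 0.35, 0.04, 0.07, 0.43.
Galbria: 0.0600×34.54 + 0.0500×49.19 + 0.3500×143.61 + 0.0400×308.75 + 0.0700×355.82 + 0.4300×637.71 = 366.2681 per 100 000.
Belmark: 0.0600×25.38 + 0.0500×49.96 + 0.3500×112.33 + 0.0400×227.91 + 0.0700×285.93 + 0.4300×559.52 = 313.0614 per 100 000.

Galbria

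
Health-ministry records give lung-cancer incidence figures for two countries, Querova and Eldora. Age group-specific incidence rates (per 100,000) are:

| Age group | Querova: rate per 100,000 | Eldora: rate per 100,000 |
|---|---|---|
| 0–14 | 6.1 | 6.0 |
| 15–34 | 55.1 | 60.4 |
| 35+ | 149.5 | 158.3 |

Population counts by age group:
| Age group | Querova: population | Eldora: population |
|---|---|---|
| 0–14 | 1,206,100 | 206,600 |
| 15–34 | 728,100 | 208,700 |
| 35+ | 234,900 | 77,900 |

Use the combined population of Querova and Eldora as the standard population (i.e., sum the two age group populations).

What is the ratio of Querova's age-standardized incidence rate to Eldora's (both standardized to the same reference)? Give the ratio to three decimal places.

0.934

Combined standard total = 2,662,300; weights = 0.5306, 0.3519, 0.1175.
Querova: 0.5306×6.1 + 0.3519×55.1 + 0.1175×149.5 = 40.1903 per 100,000.
Eldora: 0.5306×6.0 + 0.3519×60.4 + 0.1175×158.3 = 43.0362 per 100,000.
Ratio = 40.1903 ÷ 43.0362 = 0.93387.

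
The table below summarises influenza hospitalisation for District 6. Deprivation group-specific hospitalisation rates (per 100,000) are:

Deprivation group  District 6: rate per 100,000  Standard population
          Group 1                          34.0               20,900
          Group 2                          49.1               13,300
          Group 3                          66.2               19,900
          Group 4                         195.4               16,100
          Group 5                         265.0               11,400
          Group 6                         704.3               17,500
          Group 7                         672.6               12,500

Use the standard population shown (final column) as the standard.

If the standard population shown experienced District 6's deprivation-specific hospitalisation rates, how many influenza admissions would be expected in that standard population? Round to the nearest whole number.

Expected influenza admissions = Σ (standard pop × deprivation-specific rate ÷ 100,000)
= 20,900×34.0/100,000 + 13,300×49.1/100,000 + 19,900×66.2/100,000 + 16,100×195.4/100,000 + 11,400×265.0/100,000 + 17,500×704.3/100,000 + 12,500×672.6/100,000
= 7.11 + 6.53 + 13.17 + 31.46 + 30.21 + 123.25 + 84.08 = 295.81.

296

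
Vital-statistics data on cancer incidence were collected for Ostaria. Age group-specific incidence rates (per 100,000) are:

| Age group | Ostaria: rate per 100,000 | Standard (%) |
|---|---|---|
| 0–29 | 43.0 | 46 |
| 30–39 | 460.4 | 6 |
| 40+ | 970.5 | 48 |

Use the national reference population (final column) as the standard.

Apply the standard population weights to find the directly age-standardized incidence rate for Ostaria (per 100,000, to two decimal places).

513.24

Standard weights: 0.46, 0.06, 0.48.
Standardized rate: 0.4600×43.0 + 0.0600×460.4 + 0.4800×970.5 = 513.2440 per 100,000.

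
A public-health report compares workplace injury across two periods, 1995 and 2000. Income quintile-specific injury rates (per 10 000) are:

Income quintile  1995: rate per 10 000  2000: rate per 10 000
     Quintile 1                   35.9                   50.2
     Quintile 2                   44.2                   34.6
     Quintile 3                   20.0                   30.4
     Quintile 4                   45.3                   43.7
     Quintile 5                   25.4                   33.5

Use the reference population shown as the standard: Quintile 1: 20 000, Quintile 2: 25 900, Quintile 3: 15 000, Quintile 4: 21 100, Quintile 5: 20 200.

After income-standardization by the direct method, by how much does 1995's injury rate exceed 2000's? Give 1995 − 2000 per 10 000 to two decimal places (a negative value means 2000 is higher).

Standard total = 102 200; weights = 0.1957, 0.2534, 0.1468, 0.2065, 0.1977.
1995: 0.1957×35.9 + 0.2534×44.2 + 0.1468×20.0 + 0.2065×45.3 + 0.1977×25.4 = 35.5351 per 10 000.
2000: 0.1957×50.2 + 0.2534×34.6 + 0.1468×30.4 + 0.2065×43.7 + 0.1977×33.5 = 38.6977 per 10 000.
Difference = 35.5351 − 38.6977 = -3.1626.

-3.16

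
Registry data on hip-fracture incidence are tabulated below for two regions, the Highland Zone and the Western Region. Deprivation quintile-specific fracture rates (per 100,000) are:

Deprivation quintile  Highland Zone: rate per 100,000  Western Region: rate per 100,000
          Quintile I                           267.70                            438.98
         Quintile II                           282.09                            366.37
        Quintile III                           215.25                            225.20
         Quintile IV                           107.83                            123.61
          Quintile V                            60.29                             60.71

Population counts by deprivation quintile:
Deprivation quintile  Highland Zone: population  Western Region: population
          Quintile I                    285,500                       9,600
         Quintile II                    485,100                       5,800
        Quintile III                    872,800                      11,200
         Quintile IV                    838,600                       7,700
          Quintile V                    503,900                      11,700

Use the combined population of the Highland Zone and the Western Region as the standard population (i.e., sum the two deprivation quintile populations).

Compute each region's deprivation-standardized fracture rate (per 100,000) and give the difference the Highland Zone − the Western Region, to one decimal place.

-37.7

Combined standard total = 3,031,900; weights = 0.0973, 0.1619, 0.2916, 0.2791, 0.1701.
The Highland Zone: 0.0973×267.70 + 0.1619×282.09 + 0.2916×215.25 + 0.2791×107.83 + 0.1701×60.29 = 174.8406 per 100,000.
The Western Region: 0.0973×438.98 + 0.1619×366.37 + 0.2916×225.20 + 0.2791×123.61 + 0.1701×60.71 = 212.5347 per 100,000.
Difference = 174.8406 − 212.5347 = -37.6941.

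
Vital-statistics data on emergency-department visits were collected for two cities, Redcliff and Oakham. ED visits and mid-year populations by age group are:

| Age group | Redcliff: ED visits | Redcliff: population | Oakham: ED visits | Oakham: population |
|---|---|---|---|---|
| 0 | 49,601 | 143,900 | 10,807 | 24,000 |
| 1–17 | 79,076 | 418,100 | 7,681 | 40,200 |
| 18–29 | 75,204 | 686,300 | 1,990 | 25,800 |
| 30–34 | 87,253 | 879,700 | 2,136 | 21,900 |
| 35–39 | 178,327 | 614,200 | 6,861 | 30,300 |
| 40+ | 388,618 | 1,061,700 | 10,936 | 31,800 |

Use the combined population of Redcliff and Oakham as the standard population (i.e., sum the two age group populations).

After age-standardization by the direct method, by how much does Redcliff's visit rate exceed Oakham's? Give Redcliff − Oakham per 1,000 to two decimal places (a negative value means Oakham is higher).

17.94

Age-specific rates per 1,000 for Redcliff: 344.691, 189.132, 109.579, 99.185, 290.340, 366.034.
For Oakham: 450.292, 191.070, 77.132, 97.534, 226.436, 343.899.
Combined standard total = 3,977,900; weights = 0.0422, 0.1152, 0.1790, 0.2267, 0.1620, 0.2749.
Redcliff: 0.0422×344.691 + 0.1152×189.132 + 0.1790×109.579 + 0.2267×99.185 + 0.1620×290.340 + 0.2749×366.034 = 226.0970 per 1,000.
Oakham: 0.0422×450.292 + 0.1152×191.070 + 0.1790×77.132 + 0.2267×97.534 + 0.1620×226.436 + 0.2749×343.899 = 208.1564 per 1,000.
Difference = 226.0970 − 208.1564 = 17.9406.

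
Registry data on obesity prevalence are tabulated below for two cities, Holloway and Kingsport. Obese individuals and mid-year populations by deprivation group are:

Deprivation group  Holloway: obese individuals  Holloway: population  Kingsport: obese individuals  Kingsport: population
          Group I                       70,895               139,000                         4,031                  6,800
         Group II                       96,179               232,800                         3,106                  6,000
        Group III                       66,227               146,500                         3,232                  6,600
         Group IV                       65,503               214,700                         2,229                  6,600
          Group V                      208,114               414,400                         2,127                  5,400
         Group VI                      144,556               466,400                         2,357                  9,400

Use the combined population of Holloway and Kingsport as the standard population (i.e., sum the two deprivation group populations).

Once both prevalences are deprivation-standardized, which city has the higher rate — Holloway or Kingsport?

Deprivation-specific rates per 1,000 for Holloway: 510.036, 413.140, 452.061, 305.091, 502.206, 309.940.
For Kingsport: 592.794, 517.667, 489.697, 337.727, 393.889, 250.745.
Combined standard total = 1,654,600; weights = 0.0881, 0.1443, 0.0925, 0.1337, 0.2537, 0.2876.
Holloway: 0.0881×510.036 + 0.1443×413.140 + 0.0925×452.061 + 0.1337×305.091 + 0.2537×502.206 + 0.2876×309.940 = 403.7493 per 1,000.
Kingsport: 0.0881×592.794 + 0.1443×517.667 + 0.0925×489.697 + 0.1337×337.727 + 0.2537×393.889 + 0.2876×250.745 = 389.4710 per 1,000.
The crude rates (403.69 vs 418.68) would put Kingsport higher, but that reflects its deprivation composition; once standardized to a common deprivation structure, Holloway has the higher underlying rate.

Holloway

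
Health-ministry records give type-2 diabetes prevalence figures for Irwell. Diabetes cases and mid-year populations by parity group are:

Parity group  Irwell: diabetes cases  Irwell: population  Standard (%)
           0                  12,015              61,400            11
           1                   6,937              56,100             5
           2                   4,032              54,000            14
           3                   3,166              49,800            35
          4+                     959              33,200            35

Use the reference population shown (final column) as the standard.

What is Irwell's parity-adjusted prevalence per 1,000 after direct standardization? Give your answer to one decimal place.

Parity-specific rates per 1,000 for Irwell: 195.684, 123.654, 74.667, 63.574, 28.886.
Standard weights: 0.11, 0.05, 0.14, 0.35, 0.35.
Standardized rate: 0.1100×195.684 + 0.0500×123.654 + 0.1400×74.667 + 0.3500×63.574 + 0.3500×28.886 = 70.5222 per 1,000.

70.5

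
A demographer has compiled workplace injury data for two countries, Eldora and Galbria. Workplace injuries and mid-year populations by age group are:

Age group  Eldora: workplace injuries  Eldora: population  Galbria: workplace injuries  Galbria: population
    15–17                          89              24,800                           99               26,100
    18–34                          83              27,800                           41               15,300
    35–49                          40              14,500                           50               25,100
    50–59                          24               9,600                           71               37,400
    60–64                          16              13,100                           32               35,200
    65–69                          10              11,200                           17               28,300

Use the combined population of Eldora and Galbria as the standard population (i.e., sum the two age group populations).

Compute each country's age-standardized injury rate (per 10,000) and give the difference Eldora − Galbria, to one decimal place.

Age-specific rates per 10,000 for Eldora: 35.89, 29.86, 27.59, 25.00, 12.21, 8.93.
For Galbria: 37.93, 26.80, 19.92, 18.98, 9.09, 6.01.
Combined standard total = 268,400; weights = 0.1896, 0.1606, 0.1475, 0.1751, 0.1800, 0.1472.
Eldora: 0.1896×35.89 + 0.1606×29.86 + 0.1475×27.59 + 0.1751×25.00 + 0.1800×12.21 + 0.1472×8.93 = 23.5599 per 10,000.
Galbria: 0.1896×37.93 + 0.1606×26.80 + 0.1475×19.92 + 0.1751×18.98 + 0.1800×9.09 + 0.1472×6.01 = 20.2799 per 10,000.
Difference = 23.5599 − 20.2799 = 3.2800.

3.3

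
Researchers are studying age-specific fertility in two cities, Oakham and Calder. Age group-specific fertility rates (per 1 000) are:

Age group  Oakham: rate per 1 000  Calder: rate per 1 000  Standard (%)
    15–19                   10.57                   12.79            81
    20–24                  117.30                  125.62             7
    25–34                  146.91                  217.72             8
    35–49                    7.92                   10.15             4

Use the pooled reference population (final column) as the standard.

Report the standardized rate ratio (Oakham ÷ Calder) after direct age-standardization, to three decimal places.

Standard weights: 0.81, 0.07, 0.08, 0.04.
Oakham: 0.8100×10.57 + 0.0700×117.30 + 0.0800×146.91 + 0.0400×7.92 = 28.8423 per 1 000.
Calder: 0.8100×12.79 + 0.0700×125.62 + 0.0800×217.72 + 0.0400×10.15 = 36.9769 per 1 000.
Ratio = 28.8423 ÷ 36.9769 = 0.78001.

0.780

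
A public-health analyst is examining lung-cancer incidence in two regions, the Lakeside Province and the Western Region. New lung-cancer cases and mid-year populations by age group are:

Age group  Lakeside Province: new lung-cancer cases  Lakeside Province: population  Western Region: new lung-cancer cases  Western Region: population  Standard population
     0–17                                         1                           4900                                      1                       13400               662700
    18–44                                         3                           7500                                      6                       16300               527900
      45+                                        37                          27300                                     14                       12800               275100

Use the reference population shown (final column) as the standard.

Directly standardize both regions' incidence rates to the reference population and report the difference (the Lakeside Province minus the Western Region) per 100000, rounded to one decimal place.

11.9

Age-specific rates per 100000 for the Lakeside Province: 20.41, 40.00, 135.53.
For the Western Region: 7.46, 36.81, 109.38.
Standard total = 1465700; weights = 0.4521, 0.3602, 0.1877.
The Lakeside Province: 0.4521×20.41 + 0.3602×40.00 + 0.1877×135.53 = 49.0722 per 100000.
The Western Region: 0.4521×7.46 + 0.3602×36.81 + 0.1877×109.38 = 37.1607 per 100000.
Difference = 49.0722 − 37.1607 = 11.9115.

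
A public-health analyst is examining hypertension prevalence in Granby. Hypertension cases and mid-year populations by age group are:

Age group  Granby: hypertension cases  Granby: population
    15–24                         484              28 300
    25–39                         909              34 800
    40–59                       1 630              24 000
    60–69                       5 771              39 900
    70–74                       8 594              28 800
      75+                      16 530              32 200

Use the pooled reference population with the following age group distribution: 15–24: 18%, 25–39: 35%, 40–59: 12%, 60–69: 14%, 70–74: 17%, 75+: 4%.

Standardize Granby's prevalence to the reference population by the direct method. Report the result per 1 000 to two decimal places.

111.88

Age-specific rates per 1 000 for Granby: 17.102, 26.121, 67.917, 144.637, 298.403, 513.354.
Standard weights: 0.18, 0.35, 0.12, 0.14, 0.17, 0.04.
Standardized rate: 0.1800×17.102 + 0.3500×26.121 + 0.1200×67.917 + 0.1400×144.637 + 0.1700×298.403 + 0.0400×513.354 = 111.8824 per 1 000.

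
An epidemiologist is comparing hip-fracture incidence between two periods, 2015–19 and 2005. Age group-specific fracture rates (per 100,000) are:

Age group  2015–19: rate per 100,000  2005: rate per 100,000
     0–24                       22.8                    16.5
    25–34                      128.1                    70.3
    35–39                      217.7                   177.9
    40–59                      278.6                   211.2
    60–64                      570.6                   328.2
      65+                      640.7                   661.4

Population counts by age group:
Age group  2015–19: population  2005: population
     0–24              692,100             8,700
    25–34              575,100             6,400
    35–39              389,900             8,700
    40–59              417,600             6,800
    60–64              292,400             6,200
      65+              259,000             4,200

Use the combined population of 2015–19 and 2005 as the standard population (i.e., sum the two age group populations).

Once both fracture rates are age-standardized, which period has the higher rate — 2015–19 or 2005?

Combined standard total = 2,667,100; weights = 0.2628, 0.2180, 0.1495, 0.1591, 0.1120, 0.0987.
2015–19: 0.2628×22.8 + 0.2180×128.1 + 0.1495×217.7 + 0.1591×278.6 + 0.1120×570.6 + 0.0987×640.7 = 237.8969 per 100,000.
2005: 0.2628×16.5 + 0.2180×70.3 + 0.1495×177.9 + 0.1591×211.2 + 0.1120×328.2 + 0.0987×661.4 = 181.8709 per 100,000.

2015–19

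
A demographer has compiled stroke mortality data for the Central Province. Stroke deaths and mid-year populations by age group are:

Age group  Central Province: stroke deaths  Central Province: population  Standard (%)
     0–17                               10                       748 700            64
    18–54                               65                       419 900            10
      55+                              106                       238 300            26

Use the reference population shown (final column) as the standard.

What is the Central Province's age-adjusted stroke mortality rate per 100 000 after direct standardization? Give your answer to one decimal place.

Age-specific rates per 100 000 for the Central Province: 1.34, 15.48, 44.48.
Standard weights: 0.64, 0.10, 0.26.
Standardized rate: 0.6400×1.34 + 0.1000×15.48 + 0.2600×44.48 = 13.9681 per 100 000.

14.0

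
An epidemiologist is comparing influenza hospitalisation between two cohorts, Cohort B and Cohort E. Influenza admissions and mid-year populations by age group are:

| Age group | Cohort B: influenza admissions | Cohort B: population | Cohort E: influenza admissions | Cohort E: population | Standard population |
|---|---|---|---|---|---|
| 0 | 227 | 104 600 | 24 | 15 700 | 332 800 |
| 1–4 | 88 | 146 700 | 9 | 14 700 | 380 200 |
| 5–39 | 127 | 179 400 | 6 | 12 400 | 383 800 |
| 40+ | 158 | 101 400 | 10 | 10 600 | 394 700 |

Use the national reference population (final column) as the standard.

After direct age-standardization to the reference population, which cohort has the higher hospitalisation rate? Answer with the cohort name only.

Age-specific rates per 100 000 for Cohort B: 217.02, 59.99, 70.79, 155.82.
For Cohort E: 152.87, 61.22, 48.39, 94.34.
Standard total = 1 491 500; weights = 0.2231, 0.2549, 0.2573, 0.2646.
Cohort B: 0.2231×217.02 + 0.2549×59.99 + 0.2573×70.79 + 0.2646×155.82 = 123.1656 per 100 000.
Cohort E: 0.2231×152.87 + 0.2549×61.22 + 0.2573×48.39 + 0.2646×94.34 = 87.1326 per 100 000.

Cohort B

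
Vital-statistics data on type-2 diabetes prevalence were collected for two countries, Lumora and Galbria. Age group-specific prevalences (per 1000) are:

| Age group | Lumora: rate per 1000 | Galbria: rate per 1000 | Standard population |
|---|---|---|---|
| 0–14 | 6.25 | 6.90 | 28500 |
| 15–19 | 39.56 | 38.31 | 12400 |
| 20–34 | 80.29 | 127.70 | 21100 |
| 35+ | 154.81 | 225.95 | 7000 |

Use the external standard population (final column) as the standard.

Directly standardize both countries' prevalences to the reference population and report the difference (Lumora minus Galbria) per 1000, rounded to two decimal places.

Standard total = 69000; weights = 0.4130, 0.1797, 0.3058, 0.1014.
Lumora: 0.4130×6.25 + 0.1797×39.56 + 0.3058×80.29 + 0.1014×154.81 = 49.9487 per 1000.
Galbria: 0.4130×6.90 + 0.1797×38.31 + 0.3058×127.70 + 0.1014×225.95 = 71.7074 per 1000.
Difference = 49.9487 − 71.7074 = -21.7588.

-21.76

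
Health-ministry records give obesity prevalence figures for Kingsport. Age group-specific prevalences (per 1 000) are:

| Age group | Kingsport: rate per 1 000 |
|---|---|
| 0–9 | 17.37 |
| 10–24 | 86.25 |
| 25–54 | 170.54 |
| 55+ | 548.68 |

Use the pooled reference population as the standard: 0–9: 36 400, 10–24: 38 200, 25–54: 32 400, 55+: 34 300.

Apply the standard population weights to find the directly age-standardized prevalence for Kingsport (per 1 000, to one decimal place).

200.1

Standard total = 141 300; weights = 0.2576, 0.2703, 0.2293, 0.2427.
Standardized rate: 0.2576×17.37 + 0.2703×86.25 + 0.2293×170.54 + 0.2427×548.68 = 200.0866 per 1 000.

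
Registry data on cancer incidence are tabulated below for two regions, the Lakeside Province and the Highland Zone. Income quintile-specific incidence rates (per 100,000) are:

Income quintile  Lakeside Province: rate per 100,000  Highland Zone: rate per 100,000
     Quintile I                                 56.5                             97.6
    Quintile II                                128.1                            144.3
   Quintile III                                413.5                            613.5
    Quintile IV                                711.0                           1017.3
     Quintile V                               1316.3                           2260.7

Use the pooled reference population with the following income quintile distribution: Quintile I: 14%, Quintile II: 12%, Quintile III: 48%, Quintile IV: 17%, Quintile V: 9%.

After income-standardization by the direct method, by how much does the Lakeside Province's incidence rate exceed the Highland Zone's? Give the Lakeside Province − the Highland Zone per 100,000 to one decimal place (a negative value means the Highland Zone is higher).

Standard weights: 0.14, 0.12, 0.48, 0.17, 0.09.
The Lakeside Province: 0.1400×56.5 + 0.1200×128.1 + 0.4800×413.5 + 0.1700×711.0 + 0.0900×1316.3 = 461.0990 per 100,000.
The Highland Zone: 0.1400×97.6 + 0.1200×144.3 + 0.4800×613.5 + 0.1700×1017.3 + 0.0900×2260.7 = 701.8640 per 100,000.
Difference = 461.0990 − 701.8640 = -240.7650.

-240.8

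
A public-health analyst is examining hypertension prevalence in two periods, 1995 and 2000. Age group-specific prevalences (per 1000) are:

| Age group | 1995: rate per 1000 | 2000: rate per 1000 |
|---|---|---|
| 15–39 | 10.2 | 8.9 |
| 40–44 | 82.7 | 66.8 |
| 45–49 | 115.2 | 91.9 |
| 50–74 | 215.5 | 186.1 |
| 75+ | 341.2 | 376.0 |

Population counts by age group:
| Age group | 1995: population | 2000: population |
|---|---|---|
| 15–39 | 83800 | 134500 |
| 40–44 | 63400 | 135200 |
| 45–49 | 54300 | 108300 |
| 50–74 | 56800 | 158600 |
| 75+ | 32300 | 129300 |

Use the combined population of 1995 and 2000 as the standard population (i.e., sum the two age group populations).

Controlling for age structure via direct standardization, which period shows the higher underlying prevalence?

Combined standard total = 956500; weights = 0.2282, 0.2076, 0.1700, 0.2252, 0.1689.
1995: 0.2282×10.2 + 0.2076×82.7 + 0.1700×115.2 + 0.2252×215.5 + 0.1689×341.2 = 145.2577 per 1000.
2000: 0.2282×8.9 + 0.2076×66.8 + 0.1700×91.9 + 0.2252×186.1 + 0.1689×376.0 = 136.9575 per 1000.
The crude rates (122.55 vs 147.64) would put 2000 higher, but that reflects its age composition; once standardized to a common age structure, 1995 has the higher underlying rate.

1995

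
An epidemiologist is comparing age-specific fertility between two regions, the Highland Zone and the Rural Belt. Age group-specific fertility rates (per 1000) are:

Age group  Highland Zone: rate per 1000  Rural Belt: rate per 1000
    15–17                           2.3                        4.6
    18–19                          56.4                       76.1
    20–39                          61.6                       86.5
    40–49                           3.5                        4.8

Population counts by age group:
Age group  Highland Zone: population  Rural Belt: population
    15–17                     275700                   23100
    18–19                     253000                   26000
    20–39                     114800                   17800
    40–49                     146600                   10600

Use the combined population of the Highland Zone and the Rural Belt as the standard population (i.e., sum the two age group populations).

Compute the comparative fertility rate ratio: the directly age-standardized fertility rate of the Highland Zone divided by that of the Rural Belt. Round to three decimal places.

Combined standard total = 867600; weights = 0.3444, 0.3216, 0.1528, 0.1812.
The Highland Zone: 0.3444×2.3 + 0.3216×56.4 + 0.1528×61.6 + 0.1812×3.5 = 28.9779 per 1000.
The Rural Belt: 0.3444×4.6 + 0.3216×76.1 + 0.1528×86.5 + 0.1812×4.8 = 40.1462 per 1000.
Ratio = 28.9779 ÷ 40.1462 = 0.72181.

0.722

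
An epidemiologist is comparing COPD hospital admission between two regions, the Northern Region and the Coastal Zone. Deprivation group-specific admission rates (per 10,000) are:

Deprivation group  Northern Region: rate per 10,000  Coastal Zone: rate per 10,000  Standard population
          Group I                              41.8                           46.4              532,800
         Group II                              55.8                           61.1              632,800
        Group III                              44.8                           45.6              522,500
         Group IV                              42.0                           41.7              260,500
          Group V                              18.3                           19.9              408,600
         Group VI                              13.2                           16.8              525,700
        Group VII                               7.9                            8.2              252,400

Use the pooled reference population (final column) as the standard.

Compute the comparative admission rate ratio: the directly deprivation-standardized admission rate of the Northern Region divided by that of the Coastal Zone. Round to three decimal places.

0.925

Standard total = 3,135,300; weights = 0.1699, 0.2018, 0.1667, 0.0831, 0.1303, 0.1677, 0.0805.
The Northern Region: 0.1699×41.8 + 0.2018×55.8 + 0.1667×44.8 + 0.0831×42.0 + 0.1303×18.3 + 0.1677×13.2 + 0.0805×7.9 = 34.5552 per 10,000.
The Coastal Zone: 0.1699×46.4 + 0.2018×61.1 + 0.1667×45.6 + 0.0831×41.7 + 0.1303×19.9 + 0.1677×16.8 + 0.0805×8.2 = 37.3513 per 10,000.
Ratio = 34.5552 ÷ 37.3513 = 0.92514.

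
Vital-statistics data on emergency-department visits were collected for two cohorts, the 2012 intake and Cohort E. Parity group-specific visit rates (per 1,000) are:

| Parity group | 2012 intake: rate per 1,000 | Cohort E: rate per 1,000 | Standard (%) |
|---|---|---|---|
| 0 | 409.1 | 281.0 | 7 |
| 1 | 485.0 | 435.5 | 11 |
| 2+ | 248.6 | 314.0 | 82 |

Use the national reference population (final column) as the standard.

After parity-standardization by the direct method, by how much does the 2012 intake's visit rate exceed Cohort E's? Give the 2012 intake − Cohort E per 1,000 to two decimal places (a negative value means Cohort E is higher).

Standard weights: 0.07, 0.11, 0.82.
The 2012 intake: 0.0700×409.1 + 0.1100×485.0 + 0.8200×248.6 = 285.8390 per 1,000.
Cohort E: 0.0700×281.0 + 0.1100×435.5 + 0.8200×314.0 = 325.0550 per 1,000.
Difference = 285.8390 − 325.0550 = -39.2160.

-39.22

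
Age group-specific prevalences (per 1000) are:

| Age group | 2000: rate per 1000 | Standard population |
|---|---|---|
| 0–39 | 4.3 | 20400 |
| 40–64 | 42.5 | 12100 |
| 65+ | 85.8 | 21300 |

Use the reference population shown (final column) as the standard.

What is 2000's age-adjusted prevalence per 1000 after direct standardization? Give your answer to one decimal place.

45.2

Standard total = 53800; weights = 0.3792, 0.2249, 0.3959.
Standardized rate: 0.3792×4.3 + 0.2249×42.5 + 0.3959×85.8 = 45.1582 per 1000.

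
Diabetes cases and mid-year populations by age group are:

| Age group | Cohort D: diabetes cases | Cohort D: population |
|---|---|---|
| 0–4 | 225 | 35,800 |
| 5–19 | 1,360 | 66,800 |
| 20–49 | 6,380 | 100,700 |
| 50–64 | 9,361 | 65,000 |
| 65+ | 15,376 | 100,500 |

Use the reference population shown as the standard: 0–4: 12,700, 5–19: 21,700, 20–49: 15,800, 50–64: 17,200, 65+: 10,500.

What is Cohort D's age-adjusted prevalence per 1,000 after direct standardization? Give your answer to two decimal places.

71.97

Age-specific rates per 1,000 for Cohort D: 6.285, 20.359, 63.357, 144.015, 152.995.
Standard total = 77,900; weights = 0.1630, 0.2786, 0.2028, 0.2208, 0.1348.
Standardized rate: 0.1630×6.285 + 0.2786×20.359 + 0.2028×63.357 + 0.2208×144.015 + 0.1348×152.995 = 71.9661 per 1,000.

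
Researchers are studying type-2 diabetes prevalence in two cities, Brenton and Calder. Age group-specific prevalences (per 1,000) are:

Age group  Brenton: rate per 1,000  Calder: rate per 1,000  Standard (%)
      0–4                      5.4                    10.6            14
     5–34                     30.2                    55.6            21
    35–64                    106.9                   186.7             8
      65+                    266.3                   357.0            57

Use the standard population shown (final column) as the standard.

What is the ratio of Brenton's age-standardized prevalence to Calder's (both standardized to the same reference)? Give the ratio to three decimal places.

0.723

Standard weights: 0.14, 0.21, 0.08, 0.57.
Brenton: 0.1400×5.4 + 0.2100×30.2 + 0.0800×106.9 + 0.5700×266.3 = 167.4410 per 1,000.
Calder: 0.1400×10.6 + 0.2100×55.6 + 0.0800×186.7 + 0.5700×357.0 = 231.5860 per 1,000.
Ratio = 167.4410 ÷ 231.5860 = 0.72302.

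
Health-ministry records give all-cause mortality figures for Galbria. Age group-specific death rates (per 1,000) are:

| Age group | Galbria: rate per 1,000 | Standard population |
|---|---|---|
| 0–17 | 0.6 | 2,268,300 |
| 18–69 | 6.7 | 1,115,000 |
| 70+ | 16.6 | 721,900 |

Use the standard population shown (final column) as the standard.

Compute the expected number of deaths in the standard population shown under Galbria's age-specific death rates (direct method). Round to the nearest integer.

20815

Expected deaths = Σ (standard pop × age-specific rate ÷ 1,000)
= 2,268,300×0.6/1,000 + 1,115,000×6.7/1,000 + 721,900×16.6/1,000
= 1360.98 + 7470.50 + 11983.54 = 20815.02.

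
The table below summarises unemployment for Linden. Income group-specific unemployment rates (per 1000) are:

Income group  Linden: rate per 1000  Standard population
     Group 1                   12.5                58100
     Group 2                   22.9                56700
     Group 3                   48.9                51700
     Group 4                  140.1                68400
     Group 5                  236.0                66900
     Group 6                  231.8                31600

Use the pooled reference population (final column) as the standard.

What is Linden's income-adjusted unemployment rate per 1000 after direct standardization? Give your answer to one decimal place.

Standard total = 333400; weights = 0.1743, 0.1701, 0.1551, 0.2052, 0.2007, 0.0948.
Standardized rate: 0.1743×12.5 + 0.1701×22.9 + 0.1551×48.9 + 0.2052×140.1 + 0.2007×236.0 + 0.0948×231.8 = 111.7244 per 1000.

111.7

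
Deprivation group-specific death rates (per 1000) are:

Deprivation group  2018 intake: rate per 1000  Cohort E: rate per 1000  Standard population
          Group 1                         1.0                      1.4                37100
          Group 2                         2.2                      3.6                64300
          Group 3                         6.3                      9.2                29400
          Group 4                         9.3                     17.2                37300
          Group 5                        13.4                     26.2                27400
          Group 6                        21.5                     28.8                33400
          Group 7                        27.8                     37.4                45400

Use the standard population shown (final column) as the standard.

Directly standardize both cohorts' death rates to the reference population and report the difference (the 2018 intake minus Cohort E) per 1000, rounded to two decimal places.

-5.52

Standard total = 274300; weights = 0.1353, 0.2344, 0.1072, 0.1360, 0.0999, 0.1218, 0.1655.
The 2018 intake: 0.1353×1.0 + 0.2344×2.2 + 0.1072×6.3 + 0.1360×9.3 + 0.0999×13.4 + 0.1218×21.5 + 0.1655×27.8 = 11.1486 per 1000.
Cohort E: 0.1353×1.4 + 0.2344×3.6 + 0.1072×9.2 + 0.1360×17.2 + 0.0999×26.2 + 0.1218×28.8 + 0.1655×37.4 = 16.6723 per 1000.
Difference = 11.1486 − 16.6723 = -5.5238.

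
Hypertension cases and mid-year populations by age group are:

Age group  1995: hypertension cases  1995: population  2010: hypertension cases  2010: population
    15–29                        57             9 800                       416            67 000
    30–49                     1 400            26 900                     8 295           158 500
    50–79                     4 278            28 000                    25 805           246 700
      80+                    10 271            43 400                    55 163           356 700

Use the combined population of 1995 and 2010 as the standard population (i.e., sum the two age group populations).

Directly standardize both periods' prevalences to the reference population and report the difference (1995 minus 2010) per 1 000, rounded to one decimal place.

Age-specific rates per 1 000 for 1995: 5.816, 52.045, 152.786, 236.659.
For 2010: 6.209, 52.334, 104.601, 154.648.
Combined standard total = 937 000; weights = 0.0820, 0.1979, 0.2932, 0.4270.
1995: 0.0820×5.816 + 0.1979×52.045 + 0.2932×152.786 + 0.4270×236.659 = 156.6203 per 1 000.
2010: 0.0820×6.209 + 0.1979×52.334 + 0.2932×104.601 + 0.4270×154.648 = 107.5648 per 1 000.
Difference = 156.6203 − 107.5648 = 49.0556.

49.1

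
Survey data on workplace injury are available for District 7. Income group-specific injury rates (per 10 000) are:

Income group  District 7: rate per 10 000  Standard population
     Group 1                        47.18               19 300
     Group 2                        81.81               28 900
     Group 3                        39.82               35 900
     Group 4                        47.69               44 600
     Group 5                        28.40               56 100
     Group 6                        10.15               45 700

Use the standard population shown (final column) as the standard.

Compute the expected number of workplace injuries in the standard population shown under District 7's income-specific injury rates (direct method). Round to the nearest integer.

889

Expected workplace injuries = Σ (standard pop × income-specific rate ÷ 10 000)
= 19 300×47.18/10 000 + 28 900×81.81/10 000 + 35 900×39.82/10 000 + 44 600×47.69/10 000 + 56 100×28.40/10 000 + 45 700×10.15/10 000
= 91.06 + 236.43 + 142.95 + 212.70 + 159.32 + 46.39 = 888.85.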